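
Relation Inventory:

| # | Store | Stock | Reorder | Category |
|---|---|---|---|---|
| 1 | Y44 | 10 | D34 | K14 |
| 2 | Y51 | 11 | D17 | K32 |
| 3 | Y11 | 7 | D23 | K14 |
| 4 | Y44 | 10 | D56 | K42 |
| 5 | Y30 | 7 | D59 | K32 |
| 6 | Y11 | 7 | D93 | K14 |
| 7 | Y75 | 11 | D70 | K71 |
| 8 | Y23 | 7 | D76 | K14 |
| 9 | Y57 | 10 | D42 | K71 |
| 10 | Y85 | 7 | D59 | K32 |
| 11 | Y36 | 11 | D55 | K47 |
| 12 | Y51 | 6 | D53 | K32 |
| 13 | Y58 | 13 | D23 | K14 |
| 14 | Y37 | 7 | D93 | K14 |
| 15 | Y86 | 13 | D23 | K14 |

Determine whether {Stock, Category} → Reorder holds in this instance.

(Stock=10, Category=K14): row 1 → Reorder = D34 ✓
(Stock=11, Category=K32): row 2 → Reorder = D17 ✓
(Stock=7, Category=K14): rows 3, 6, 8, 14 → Reorder takes values {D23, D93, D76} — violation
(Stock=10, Category=K42): row 4 → Reorder = D56 ✓
(Stock=7, Category=K32): rows 5, 10 → Reorder = D59, D59 ✓
(Stock=11, Category=K71): row 7 → Reorder = D70 ✓
(Stock=10, Category=K71): row 9 → Reorder = D42 ✓
(Stock=11, Category=K47): row 11 → Reorder = D55 ✓
(Stock=6, Category=K32): row 12 → Reorder = D53 ✓
(Stock=13, Category=K14): rows 13, 15 → Reorder = D23, D23 ✓
Two rows agree on {Stock, Category} but differ on Reorder, so {Stock, Category} → Reorder does not hold.

No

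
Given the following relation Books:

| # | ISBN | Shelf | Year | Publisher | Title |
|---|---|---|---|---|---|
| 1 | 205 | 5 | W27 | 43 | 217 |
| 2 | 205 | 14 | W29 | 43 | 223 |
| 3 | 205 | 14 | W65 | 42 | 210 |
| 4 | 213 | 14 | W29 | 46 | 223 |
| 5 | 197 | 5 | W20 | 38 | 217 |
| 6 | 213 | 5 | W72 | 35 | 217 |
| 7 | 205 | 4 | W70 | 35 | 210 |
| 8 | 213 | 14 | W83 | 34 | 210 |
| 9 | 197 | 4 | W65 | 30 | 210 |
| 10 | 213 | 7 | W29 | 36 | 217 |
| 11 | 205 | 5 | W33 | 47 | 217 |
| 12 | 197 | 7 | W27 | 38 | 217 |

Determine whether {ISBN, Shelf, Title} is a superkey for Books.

No

Rows 1 and 11 have the same {ISBN, Shelf, Title} value (ISBN=205, Shelf=5, Title=217) but are distinct tuples, so {ISBN, Shelf, Title} does not determine every attribute — not a superkey.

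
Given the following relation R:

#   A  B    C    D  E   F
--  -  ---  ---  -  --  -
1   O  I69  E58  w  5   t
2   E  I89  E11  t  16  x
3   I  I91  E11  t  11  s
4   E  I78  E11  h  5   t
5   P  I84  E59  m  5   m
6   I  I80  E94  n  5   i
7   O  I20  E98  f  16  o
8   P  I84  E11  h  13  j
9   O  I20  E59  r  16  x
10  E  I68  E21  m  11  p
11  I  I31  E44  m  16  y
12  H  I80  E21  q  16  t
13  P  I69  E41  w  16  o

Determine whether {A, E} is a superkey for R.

Rows 7 and 9 have the same {A, E} value (A=O, E=16) but are distinct tuples, so {A, E} does not determine every attribute — not a superkey.

No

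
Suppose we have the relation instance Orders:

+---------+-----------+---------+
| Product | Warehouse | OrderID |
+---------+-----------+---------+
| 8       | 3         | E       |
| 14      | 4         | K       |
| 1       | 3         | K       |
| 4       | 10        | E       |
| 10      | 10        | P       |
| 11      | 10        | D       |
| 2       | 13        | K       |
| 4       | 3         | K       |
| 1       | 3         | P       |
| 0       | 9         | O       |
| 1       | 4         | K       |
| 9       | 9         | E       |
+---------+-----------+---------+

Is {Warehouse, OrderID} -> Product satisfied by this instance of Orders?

(Warehouse=3, OrderID=E): 1 row → Product = 8 ✓
(Warehouse=4, OrderID=K): 2 rows → Product takes values {14, 1} — violation
(Warehouse=3, OrderID=K): 2 rows → Product takes values {1, 4} — violation
(Warehouse=10, OrderID=E): 1 row → Product = 4 ✓
(Warehouse=10, OrderID=P): 1 row → Product = 10 ✓
(Warehouse=10, OrderID=D): 1 row → Product = 11 ✓
(Warehouse=13, OrderID=K): 1 row → Product = 2 ✓
(Warehouse=3, OrderID=P): 1 row → Product = 1 ✓
(Warehouse=9, OrderID=O): 1 row → Product = 0 ✓
(Warehouse=9, OrderID=E): 1 row → Product = 9 ✓
Two rows agree on {Warehouse, OrderID} but differ on Product, so {Warehouse, OrderID} -> Product does not hold.

No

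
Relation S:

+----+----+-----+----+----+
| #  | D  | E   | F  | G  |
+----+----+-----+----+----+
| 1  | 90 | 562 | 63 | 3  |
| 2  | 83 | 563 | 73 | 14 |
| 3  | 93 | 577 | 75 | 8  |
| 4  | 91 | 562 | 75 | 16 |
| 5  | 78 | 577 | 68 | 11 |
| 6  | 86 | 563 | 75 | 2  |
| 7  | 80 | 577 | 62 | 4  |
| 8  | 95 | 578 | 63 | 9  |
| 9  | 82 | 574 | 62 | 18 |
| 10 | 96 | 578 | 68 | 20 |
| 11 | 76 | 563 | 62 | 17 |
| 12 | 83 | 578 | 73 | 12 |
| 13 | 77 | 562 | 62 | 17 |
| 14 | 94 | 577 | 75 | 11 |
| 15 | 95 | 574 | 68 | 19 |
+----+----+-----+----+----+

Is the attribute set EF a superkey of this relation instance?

Rows 3 and 14 have the same EF value (E=577, F=75) but are distinct tuples, so EF does not determine every attribute — not a superkey.

No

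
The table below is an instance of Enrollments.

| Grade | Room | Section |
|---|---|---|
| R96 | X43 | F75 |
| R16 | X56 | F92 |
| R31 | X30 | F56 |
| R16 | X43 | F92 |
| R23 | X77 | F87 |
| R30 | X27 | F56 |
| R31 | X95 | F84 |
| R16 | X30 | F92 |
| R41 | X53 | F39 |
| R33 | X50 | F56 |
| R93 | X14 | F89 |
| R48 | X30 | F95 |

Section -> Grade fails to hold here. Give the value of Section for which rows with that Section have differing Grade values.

F56

Section=F75: 1 row → Grade = R96 ✓
Section=F92: 3 rows → Grade = R16, R16, R16 ✓
Section=F56: 3 rows → Grade takes values {R31, R30, R33} — violation
Section=F87: 1 row → Grade = R23 ✓
Section=F84: 1 row → Grade = R31 ✓
Section=F39: 1 row → Grade = R41 ✓
Section=F89: 1 row → Grade = R93 ✓
Section=F95: 1 row → Grade = R48 ✓
The only Section value with inconsistent Grade is Section=F56.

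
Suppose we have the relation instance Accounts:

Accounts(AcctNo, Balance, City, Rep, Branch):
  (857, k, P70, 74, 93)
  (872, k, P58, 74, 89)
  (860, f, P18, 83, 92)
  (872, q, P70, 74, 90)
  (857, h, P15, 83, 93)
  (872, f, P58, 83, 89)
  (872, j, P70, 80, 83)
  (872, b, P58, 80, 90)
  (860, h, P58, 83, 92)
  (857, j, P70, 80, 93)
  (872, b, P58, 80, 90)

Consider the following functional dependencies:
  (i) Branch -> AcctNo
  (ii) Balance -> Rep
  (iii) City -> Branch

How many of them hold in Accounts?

(i) Branch -> AcctNo: every LHS value maps to a single RHS value — holds.
(ii) Balance -> Rep: every LHS value maps to a single RHS value — holds.
(iii) City -> Branch: City=P70: 4 rows → Branch takes values {93, 90, 83} — violation; City=P58: 5 rows → Branch takes values {89, 90, 92} — violation — fails.
2 of the 3 dependencies hold.

2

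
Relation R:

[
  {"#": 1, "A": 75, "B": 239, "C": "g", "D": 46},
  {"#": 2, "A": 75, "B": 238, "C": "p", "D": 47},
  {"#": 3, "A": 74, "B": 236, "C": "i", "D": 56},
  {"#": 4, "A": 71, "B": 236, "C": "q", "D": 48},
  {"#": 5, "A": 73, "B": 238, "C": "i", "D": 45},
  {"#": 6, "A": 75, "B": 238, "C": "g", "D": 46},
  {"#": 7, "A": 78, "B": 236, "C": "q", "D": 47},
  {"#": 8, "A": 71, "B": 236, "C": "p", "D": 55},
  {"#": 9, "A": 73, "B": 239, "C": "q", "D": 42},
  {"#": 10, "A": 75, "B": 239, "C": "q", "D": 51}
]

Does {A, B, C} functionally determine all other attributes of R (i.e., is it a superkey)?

All 10 rows have distinct {A, B, C} values, so {A, B, C} → (all attributes) holds and {A, B, C} is a superkey.

Yes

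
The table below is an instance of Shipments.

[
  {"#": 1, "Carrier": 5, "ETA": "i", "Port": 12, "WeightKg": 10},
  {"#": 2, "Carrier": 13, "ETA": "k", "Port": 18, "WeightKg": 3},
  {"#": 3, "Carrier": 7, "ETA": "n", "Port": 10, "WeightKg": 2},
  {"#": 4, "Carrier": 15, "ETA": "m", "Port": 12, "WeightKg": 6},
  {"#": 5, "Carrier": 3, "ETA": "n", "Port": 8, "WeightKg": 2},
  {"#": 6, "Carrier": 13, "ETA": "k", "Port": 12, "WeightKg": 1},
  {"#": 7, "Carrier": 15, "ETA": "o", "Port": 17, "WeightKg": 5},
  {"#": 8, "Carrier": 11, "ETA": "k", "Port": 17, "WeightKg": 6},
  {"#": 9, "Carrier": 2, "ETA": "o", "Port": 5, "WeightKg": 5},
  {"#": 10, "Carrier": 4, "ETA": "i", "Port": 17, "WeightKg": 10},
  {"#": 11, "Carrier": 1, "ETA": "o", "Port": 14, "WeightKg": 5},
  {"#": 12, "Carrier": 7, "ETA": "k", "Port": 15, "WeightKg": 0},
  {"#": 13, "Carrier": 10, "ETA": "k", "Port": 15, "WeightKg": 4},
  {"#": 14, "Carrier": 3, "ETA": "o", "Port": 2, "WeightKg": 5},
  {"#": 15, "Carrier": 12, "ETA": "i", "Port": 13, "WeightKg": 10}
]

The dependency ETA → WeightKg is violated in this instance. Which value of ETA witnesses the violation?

k

ETA=i: rows 1, 10, 15 → WeightKg = 10, 10, 10 ✓
ETA=k: rows 2, 6, 8, 12, 13 → WeightKg takes values {3, 1, 6, 0, 4} — violation
ETA=n: rows 3, 5 → WeightKg = 2, 2 ✓
ETA=m: row 4 → WeightKg = 6 ✓
ETA=o: rows 7, 9, 11, 14 → WeightKg = 5, 5, 5, 5 ✓
The only ETA value with inconsistent WeightKg is ETA=k.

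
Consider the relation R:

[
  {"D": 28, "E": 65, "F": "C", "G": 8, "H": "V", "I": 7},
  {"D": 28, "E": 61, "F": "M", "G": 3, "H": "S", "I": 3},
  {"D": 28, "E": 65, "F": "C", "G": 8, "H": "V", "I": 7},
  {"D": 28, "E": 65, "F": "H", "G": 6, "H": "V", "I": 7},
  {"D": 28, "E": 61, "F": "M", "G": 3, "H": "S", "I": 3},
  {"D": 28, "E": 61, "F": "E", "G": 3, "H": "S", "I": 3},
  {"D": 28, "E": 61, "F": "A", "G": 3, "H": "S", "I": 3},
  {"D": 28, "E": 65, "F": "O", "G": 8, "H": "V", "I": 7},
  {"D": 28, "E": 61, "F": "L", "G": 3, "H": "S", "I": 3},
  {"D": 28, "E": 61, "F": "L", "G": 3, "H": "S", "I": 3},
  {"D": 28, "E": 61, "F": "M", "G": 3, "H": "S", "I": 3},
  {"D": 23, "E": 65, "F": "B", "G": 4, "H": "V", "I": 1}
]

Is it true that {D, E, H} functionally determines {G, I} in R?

(D=28, E=65, H=V): 4 rows → {G,I} takes values {(8, 7), (6, 7)} — violation
(D=28, E=61, H=S): 7 rows → {G,I} = (3, 3), (3, 3), (3, 3), (3, 3), (3, 3), (3, 3), (3, 3) ✓
(D=23, E=65, H=V): 1 row → {G,I} = (4, 1) ✓
Two rows agree on {D, E, H} but differ on {G, I}, so {D, E, H} → {G, I} does not hold.

No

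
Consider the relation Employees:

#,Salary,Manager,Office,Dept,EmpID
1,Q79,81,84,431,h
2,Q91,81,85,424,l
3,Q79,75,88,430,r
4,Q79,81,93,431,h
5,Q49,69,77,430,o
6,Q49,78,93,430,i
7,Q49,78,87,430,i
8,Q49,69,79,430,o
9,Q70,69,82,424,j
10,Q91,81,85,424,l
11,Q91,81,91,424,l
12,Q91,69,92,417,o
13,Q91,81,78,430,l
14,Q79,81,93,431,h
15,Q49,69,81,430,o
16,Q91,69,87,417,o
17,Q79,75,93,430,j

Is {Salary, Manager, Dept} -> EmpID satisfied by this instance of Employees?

No

(Salary=Q79, Manager=81, Dept=431): rows 1, 4, 14 → EmpID = h, h, h ✓
(Salary=Q91, Manager=81, Dept=424): rows 2, 10, 11 → EmpID = l, l, l ✓
(Salary=Q79, Manager=75, Dept=430): rows 3, 17 → EmpID takes values {r, j} — violation
(Salary=Q49, Manager=69, Dept=430): rows 5, 8, 15 → EmpID = o, o, o ✓
(Salary=Q49, Manager=78, Dept=430): rows 6, 7 → EmpID = i, i ✓
(Salary=Q70, Manager=69, Dept=424): row 9 → EmpID = j ✓
(Salary=Q91, Manager=69, Dept=417): rows 12, 16 → EmpID = o, o ✓
(Salary=Q91, Manager=81, Dept=430): row 13 → EmpID = l ✓
Two rows agree on {Salary, Manager, Dept} but differ on EmpID, so {Salary, Manager, Dept} -> EmpID does not hold.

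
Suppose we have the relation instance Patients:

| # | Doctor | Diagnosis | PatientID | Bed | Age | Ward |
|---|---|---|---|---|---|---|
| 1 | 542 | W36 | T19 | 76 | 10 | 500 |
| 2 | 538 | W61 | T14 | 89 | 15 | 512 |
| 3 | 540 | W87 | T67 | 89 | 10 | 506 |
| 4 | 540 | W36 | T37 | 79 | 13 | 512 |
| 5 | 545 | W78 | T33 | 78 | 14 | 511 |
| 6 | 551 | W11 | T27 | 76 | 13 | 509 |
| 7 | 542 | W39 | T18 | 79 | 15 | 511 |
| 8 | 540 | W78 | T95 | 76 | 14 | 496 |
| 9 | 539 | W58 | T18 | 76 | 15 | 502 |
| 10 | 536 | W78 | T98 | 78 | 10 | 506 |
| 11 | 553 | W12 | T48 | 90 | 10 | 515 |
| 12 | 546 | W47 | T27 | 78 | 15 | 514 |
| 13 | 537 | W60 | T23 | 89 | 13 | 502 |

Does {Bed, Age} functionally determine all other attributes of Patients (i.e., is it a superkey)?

All 13 rows have distinct {Bed, Age} values, so {Bed, Age} → (all attributes) holds and {Bed, Age} is a superkey.

Yes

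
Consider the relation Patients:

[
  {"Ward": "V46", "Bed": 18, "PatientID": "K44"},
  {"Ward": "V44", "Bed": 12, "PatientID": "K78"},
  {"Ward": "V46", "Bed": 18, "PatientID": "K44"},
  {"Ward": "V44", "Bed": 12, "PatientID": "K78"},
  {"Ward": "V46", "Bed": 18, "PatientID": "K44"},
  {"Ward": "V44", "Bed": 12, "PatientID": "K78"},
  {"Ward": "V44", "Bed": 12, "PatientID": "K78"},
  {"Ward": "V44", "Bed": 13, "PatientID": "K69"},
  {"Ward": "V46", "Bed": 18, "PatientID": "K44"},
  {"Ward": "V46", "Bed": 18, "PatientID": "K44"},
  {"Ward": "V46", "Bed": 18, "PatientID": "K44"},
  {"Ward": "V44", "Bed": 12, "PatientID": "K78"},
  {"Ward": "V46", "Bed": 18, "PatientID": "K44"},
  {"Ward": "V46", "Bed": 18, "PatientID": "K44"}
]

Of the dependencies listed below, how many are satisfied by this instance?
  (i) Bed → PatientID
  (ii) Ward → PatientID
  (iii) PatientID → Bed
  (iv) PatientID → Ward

3

(i) Bed → PatientID: every LHS value maps to a single RHS value — holds.
(ii) Ward → PatientID: Ward=V44: 6 rows → PatientID takes values {K78, K69} — violation — fails.
(iii) PatientID → Bed: every LHS value maps to a single RHS value — holds.
(iv) PatientID → Ward: every LHS value maps to a single RHS value — holds.
3 of the 4 dependencies hold.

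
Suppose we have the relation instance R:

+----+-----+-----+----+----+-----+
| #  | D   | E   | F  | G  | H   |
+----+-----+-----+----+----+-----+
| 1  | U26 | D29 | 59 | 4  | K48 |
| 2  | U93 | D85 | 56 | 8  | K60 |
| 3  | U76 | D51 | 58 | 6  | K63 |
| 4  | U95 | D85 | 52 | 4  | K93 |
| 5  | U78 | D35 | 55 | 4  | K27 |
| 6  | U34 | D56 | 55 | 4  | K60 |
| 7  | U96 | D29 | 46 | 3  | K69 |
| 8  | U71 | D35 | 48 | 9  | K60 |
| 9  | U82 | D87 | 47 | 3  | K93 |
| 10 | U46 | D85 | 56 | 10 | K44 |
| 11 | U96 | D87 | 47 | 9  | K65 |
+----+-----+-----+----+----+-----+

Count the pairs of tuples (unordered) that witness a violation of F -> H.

3

F=56: violating pairs (2,10) — 1 pair.
F=55: violating pairs (5,6) — 1 pair.
F=47: violating pairs (9,11) — 1 pair.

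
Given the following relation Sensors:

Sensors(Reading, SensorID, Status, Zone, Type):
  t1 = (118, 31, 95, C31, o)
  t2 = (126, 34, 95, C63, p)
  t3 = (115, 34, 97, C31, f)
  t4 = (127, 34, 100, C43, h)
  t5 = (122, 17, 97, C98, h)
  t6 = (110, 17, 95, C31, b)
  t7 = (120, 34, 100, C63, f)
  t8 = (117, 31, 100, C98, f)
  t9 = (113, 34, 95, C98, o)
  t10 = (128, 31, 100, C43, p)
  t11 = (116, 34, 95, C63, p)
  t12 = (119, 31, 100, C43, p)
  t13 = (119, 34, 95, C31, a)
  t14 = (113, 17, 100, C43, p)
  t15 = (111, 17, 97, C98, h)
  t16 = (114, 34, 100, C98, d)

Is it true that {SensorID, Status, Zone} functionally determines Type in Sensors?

Yes

(SensorID=31, Status=95, Zone=C31): row 1 → Type = o ✓
(SensorID=34, Status=95, Zone=C63): rows 2, 11 → Type = p, p ✓
(SensorID=34, Status=97, Zone=C31): row 3 → Type = f ✓
(SensorID=34, Status=100, Zone=C43): row 4 → Type = h ✓
(SensorID=17, Status=97, Zone=C98): rows 5, 15 → Type = h, h ✓
(SensorID=17, Status=95, Zone=C31): row 6 → Type = b ✓
(SensorID=34, Status=100, Zone=C63): row 7 → Type = f ✓
(SensorID=31, Status=100, Zone=C98): row 8 → Type = f ✓
(SensorID=34, Status=95, Zone=C98): row 9 → Type = o ✓
(SensorID=31, Status=100, Zone=C43): rows 10, 12 → Type = p, p ✓
(SensorID=34, Status=95, Zone=C31): row 13 → Type = a ✓
(SensorID=17, Status=100, Zone=C43): row 14 → Type = p ✓
(SensorID=34, Status=100, Zone=C98): row 16 → Type = d ✓
Every {SensorID, Status, Zone} value is associated with a single Type value, so {SensorID, Status, Zone} -> Type holds.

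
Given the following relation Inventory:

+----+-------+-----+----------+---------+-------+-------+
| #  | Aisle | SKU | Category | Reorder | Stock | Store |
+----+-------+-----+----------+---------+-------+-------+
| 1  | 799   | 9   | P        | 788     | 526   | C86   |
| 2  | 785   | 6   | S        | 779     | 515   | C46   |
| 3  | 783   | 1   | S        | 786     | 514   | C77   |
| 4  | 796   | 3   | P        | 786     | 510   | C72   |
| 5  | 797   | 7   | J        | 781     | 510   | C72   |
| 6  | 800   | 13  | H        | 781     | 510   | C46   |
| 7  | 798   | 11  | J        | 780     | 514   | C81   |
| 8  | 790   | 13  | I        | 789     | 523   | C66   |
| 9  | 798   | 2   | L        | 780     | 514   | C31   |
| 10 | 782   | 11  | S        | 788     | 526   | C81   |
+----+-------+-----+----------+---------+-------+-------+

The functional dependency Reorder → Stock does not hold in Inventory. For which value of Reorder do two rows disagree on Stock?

786

Reorder=788: rows 1, 10 → Stock = 526, 526 ✓
Reorder=779: row 2 → Stock = 515 ✓
Reorder=786: rows 3, 4 → Stock takes values {514, 510} — violation
Reorder=781: rows 5, 6 → Stock = 510, 510 ✓
Reorder=780: rows 7, 9 → Stock = 514, 514 ✓
Reorder=789: row 8 → Stock = 523 ✓
The only Reorder value with inconsistent Stock is Reorder=786.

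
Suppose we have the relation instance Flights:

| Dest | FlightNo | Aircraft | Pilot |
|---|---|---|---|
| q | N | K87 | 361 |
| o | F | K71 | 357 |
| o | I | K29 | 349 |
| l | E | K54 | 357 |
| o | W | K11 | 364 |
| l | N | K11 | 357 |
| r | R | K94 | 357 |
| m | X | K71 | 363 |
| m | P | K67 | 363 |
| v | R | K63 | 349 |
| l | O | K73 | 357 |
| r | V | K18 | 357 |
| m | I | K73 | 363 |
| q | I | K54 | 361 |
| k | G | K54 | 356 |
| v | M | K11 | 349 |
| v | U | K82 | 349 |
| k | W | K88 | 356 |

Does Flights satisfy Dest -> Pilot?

Dest=q: 2 rows → Pilot = 361, 361 ✓
Dest=o: 3 rows → Pilot takes values {357, 349, 364} — violation
Dest=l: 3 rows → Pilot = 357, 357, 357 ✓
Dest=r: 2 rows → Pilot = 357, 357 ✓
Dest=m: 3 rows → Pilot = 363, 363, 363 ✓
Dest=v: 3 rows → Pilot = 349, 349, 349 ✓
Dest=k: 2 rows → Pilot = 356, 356 ✓
Two rows agree on Dest but differ on Pilot, so Dest -> Pilot does not hold.

No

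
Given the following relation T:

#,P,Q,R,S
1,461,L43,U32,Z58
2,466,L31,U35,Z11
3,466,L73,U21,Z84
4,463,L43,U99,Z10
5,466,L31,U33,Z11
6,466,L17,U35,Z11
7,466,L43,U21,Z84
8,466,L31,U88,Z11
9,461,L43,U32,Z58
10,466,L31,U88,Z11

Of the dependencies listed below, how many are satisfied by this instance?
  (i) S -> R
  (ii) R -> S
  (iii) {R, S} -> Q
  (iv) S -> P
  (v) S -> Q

(i) S -> R: S=Z11: rows 2, 5, 6, 8, 10 → R takes values {U35, U33, U88} — violation — fails.
(ii) R -> S: every LHS value maps to a single RHS value — holds.
(iii) {R, S} -> Q: (R=U35, S=Z11): rows 2, 6 → Q takes values {L31, L17} — violation; (R=U21, S=Z84): rows 3, 7 → Q takes values {L73, L43} — violation — fails.
(iv) S -> P: every LHS value maps to a single RHS value — holds.
(v) S -> Q: S=Z11: rows 2, 5, 6, 8, 10 → Q takes values {L31, L17} — violation; S=Z84: rows 3, 7 → Q takes values {L73, L43} — violation — fails.
2 of the 5 dependencies hold.

2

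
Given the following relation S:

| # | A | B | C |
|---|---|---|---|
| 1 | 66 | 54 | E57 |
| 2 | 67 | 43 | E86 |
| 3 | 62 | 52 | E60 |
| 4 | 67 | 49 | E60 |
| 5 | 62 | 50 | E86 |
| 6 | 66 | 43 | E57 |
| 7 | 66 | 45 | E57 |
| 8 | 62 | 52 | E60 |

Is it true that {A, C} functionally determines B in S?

(A=66, C=E57): rows 1, 6, 7 → B takes values {54, 43, 45} — violation
(A=67, C=E86): row 2 → B = 43 ✓
(A=62, C=E60): rows 3, 8 → B = 52, 52 ✓
(A=67, C=E60): row 4 → B = 49 ✓
(A=62, C=E86): row 5 → B = 50 ✓
Two rows agree on {A, C} but differ on B, so {A, C} → B does not hold.

No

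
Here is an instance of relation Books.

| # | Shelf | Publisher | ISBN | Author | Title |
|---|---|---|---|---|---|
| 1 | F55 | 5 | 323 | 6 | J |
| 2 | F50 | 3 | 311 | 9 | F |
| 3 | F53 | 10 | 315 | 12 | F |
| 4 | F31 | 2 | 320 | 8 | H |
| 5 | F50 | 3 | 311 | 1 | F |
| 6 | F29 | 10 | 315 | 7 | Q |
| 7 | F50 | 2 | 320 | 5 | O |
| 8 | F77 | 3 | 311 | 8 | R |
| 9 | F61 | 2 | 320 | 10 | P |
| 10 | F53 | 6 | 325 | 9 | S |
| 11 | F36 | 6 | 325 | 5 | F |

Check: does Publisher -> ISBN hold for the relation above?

Yes

Publisher=5: row 1 → ISBN = 323 ✓
Publisher=3: rows 2, 5, 8 → ISBN = 311, 311, 311 ✓
Publisher=10: rows 3, 6 → ISBN = 315, 315 ✓
Publisher=2: rows 4, 7, 9 → ISBN = 320, 320, 320 ✓
Publisher=6: rows 10, 11 → ISBN = 325, 325 ✓
Every Publisher value is associated with a single ISBN value, so Publisher -> ISBN holds.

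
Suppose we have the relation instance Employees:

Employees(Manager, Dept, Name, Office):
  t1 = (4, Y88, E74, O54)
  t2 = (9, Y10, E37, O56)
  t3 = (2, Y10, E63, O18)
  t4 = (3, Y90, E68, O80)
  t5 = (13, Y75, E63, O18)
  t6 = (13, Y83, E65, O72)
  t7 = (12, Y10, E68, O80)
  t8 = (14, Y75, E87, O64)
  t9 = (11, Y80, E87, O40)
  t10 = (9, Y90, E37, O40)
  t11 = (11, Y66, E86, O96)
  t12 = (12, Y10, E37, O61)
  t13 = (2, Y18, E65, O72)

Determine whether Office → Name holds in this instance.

No

Office=O54: row 1 → Name = E74 ✓
Office=O56: row 2 → Name = E37 ✓
Office=O18: rows 3, 5 → Name = E63, E63 ✓
Office=O80: rows 4, 7 → Name = E68, E68 ✓
Office=O72: rows 6, 13 → Name = E65, E65 ✓
Office=O64: row 8 → Name = E87 ✓
Office=O40: rows 9, 10 → Name takes values {E87, E37} — violation
Office=O96: row 11 → Name = E86 ✓
Office=O61: row 12 → Name = E37 ✓
Two rows agree on Office but differ on Name, so Office → Name does not hold.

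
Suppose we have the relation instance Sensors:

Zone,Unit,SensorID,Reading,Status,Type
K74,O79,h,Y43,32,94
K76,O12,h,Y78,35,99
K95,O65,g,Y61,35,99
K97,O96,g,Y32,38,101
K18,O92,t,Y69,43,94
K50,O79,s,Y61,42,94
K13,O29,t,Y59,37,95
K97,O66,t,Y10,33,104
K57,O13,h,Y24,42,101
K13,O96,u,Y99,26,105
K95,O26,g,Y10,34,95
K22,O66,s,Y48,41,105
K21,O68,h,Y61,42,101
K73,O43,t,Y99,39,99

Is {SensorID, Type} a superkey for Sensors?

No

Two distinct rows share (SensorID=h, Type=101), so {SensorID, Type} does not determine every attribute — not a superkey.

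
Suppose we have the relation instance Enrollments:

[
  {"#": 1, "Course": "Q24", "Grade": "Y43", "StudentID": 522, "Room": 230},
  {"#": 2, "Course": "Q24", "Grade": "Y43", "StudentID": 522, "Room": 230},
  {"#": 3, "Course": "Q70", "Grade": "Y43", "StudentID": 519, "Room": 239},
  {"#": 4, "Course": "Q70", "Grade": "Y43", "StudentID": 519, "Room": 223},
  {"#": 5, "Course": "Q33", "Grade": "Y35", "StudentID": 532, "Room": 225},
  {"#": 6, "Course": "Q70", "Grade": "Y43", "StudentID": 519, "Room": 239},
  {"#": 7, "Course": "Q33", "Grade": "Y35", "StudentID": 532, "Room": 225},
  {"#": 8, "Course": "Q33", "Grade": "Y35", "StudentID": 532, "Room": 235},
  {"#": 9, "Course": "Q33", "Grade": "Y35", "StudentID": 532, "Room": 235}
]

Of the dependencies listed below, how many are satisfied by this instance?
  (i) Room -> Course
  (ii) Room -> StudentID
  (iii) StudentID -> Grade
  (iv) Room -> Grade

(i) Room -> Course: every LHS value maps to a single RHS value — holds.
(ii) Room -> StudentID: every LHS value maps to a single RHS value — holds.
(iii) StudentID -> Grade: every LHS value maps to a single RHS value — holds.
(iv) Room -> Grade: every LHS value maps to a single RHS value — holds.
4 of the 4 dependencies hold.

4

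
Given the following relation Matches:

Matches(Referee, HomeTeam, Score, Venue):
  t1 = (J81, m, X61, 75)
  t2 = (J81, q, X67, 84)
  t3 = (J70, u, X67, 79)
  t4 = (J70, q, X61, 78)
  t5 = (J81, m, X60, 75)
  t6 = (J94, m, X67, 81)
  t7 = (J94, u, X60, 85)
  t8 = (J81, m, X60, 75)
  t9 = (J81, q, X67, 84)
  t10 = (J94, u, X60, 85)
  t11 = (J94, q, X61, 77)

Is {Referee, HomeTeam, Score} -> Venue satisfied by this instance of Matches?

(Referee=J81, HomeTeam=m, Score=X61): row 1 → Venue = 75 ✓
(Referee=J81, HomeTeam=q, Score=X67): rows 2, 9 → Venue = 84, 84 ✓
(Referee=J70, HomeTeam=u, Score=X67): row 3 → Venue = 79 ✓
(Referee=J70, HomeTeam=q, Score=X61): row 4 → Venue = 78 ✓
(Referee=J81, HomeTeam=m, Score=X60): rows 5, 8 → Venue = 75, 75 ✓
(Referee=J94, HomeTeam=m, Score=X67): row 6 → Venue = 81 ✓
(Referee=J94, HomeTeam=u, Score=X60): rows 7, 10 → Venue = 85, 85 ✓
(Referee=J94, HomeTeam=q, Score=X61): row 11 → Venue = 77 ✓
Every {Referee, HomeTeam, Score} value is associated with a single Venue value, so {Referee, HomeTeam, Score} -> Venue holds.

Yes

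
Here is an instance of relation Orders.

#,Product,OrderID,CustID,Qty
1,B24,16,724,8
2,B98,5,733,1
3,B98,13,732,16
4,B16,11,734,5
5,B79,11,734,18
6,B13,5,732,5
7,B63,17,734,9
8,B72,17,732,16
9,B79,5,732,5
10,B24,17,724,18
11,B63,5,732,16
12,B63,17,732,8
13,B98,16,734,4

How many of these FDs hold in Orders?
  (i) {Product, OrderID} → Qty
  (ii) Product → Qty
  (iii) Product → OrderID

0

(i) {Product, OrderID} → Qty: (Product=B63, OrderID=17): rows 7, 12 → Qty takes values {9, 8} — violation — fails.
(ii) Product → Qty: Product=B24: rows 1, 10 → Qty takes values {8, 18} — violation; Product=B98: rows 2, 3, 13 → Qty takes values {1, 16, 4} — violation; Product=B79: rows 5, 9 → Qty takes values {18, 5} — violation; Product=B63: rows 7, 11, 12 → Qty takes values {9, 16, 8} — violation — fails.
(iii) Product → OrderID: Product=B24: rows 1, 10 → OrderID takes values {16, 17} — violation; Product=B98: rows 2, 3, 13 → OrderID takes values {5, 13, 16} — violation; Product=B79: rows 5, 9 → OrderID takes values {11, 5} — violation; Product=B63: rows 7, 11, 12 → OrderID takes values {17, 5} — violation — fails.
None of the 3 dependencies hold.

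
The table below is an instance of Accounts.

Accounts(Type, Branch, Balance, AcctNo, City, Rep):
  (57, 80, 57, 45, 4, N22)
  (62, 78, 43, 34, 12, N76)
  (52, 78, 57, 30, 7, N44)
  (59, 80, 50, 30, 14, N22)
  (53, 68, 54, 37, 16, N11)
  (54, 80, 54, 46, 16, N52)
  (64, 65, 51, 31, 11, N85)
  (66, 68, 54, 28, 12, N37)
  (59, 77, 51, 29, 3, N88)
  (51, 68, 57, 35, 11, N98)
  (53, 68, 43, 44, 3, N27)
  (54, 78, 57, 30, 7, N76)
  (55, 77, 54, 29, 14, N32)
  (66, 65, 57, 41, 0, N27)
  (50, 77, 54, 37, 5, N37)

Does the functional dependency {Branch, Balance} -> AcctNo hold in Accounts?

(Branch=80, Balance=57): 1 row → AcctNo = 45 ✓
(Branch=78, Balance=43): 1 row → AcctNo = 34 ✓
(Branch=78, Balance=57): 2 rows → AcctNo = 30, 30 ✓
(Branch=80, Balance=50): 1 row → AcctNo = 30 ✓
(Branch=68, Balance=54): 2 rows → AcctNo takes values {37, 28} — violation
(Branch=80, Balance=54): 1 row → AcctNo = 46 ✓
(Branch=65, Balance=51): 1 row → AcctNo = 31 ✓
(Branch=77, Balance=51): 1 row → AcctNo = 29 ✓
(Branch=68, Balance=57): 1 row → AcctNo = 35 ✓
(Branch=68, Balance=43): 1 row → AcctNo = 44 ✓
(Branch=77, Balance=54): 2 rows → AcctNo takes values {29, 37} — violation
(Branch=65, Balance=57): 1 row → AcctNo = 41 ✓
Two rows agree on {Branch, Balance} but differ on AcctNo, so {Branch, Balance} -> AcctNo does not hold.

No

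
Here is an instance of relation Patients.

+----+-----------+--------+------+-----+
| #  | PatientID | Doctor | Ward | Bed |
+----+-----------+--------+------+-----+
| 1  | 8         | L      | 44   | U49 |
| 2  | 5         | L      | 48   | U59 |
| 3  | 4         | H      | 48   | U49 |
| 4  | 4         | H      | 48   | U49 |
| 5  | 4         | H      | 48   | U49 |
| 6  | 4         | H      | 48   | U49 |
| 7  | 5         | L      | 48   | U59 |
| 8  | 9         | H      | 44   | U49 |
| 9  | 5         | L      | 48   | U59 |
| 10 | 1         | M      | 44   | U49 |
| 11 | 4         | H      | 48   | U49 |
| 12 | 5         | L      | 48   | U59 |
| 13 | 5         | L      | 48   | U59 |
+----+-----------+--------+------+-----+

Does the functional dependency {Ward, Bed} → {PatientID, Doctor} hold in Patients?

(Ward=44, Bed=U49): rows 1, 8, 10 → {PatientID,Doctor} takes values {(8, L), (9, H), (1, M)} — violation
(Ward=48, Bed=U59): rows 2, 7, 9, 12, 13 → {PatientID,Doctor} = (5, L), (5, L), (5, L), (5, L), (5, L) ✓
(Ward=48, Bed=U49): rows 3, 4, 5, 6, 11 → {PatientID,Doctor} = (4, H), (4, H), (4, H), (4, H), (4, H) ✓
Two rows agree on {Ward, Bed} but differ on {PatientID, Doctor}, so {Ward, Bed} → {PatientID, Doctor} does not hold.

No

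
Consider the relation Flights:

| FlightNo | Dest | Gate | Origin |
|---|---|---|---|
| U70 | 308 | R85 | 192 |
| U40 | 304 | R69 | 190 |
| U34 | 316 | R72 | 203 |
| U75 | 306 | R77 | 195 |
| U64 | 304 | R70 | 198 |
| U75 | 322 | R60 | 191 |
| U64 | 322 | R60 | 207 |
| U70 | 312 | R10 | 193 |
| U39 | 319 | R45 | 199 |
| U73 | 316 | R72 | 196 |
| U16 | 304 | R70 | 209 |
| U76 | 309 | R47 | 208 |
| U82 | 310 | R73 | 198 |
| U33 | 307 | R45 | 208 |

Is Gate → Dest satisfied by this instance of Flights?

No

Gate=R85: 1 row → Dest = 308 ✓
Gate=R69: 1 row → Dest = 304 ✓
Gate=R72: 2 rows → Dest = 316, 316 ✓
Gate=R77: 1 row → Dest = 306 ✓
Gate=R70: 2 rows → Dest = 304, 304 ✓
Gate=R60: 2 rows → Dest = 322, 322 ✓
Gate=R10: 1 row → Dest = 312 ✓
Gate=R45: 2 rows → Dest takes values {319, 307} — violation
Gate=R47: 1 row → Dest = 309 ✓
Gate=R73: 1 row → Dest = 310 ✓
Two rows agree on Gate but differ on Dest, so Gate → Dest does not hold.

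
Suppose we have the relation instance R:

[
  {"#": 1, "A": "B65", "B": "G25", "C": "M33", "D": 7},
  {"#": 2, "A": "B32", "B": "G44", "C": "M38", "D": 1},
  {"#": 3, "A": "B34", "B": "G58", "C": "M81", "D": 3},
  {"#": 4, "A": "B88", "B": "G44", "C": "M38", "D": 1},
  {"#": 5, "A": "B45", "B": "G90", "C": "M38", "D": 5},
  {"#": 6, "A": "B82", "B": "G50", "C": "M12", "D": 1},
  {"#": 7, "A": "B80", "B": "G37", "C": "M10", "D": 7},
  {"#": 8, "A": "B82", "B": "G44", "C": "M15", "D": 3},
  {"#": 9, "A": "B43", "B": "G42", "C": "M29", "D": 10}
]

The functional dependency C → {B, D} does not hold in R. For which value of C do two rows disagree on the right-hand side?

M38

C=M33: row 1 → {B,D} = (G25, 7) ✓
C=M38: rows 2, 4, 5 → {B,D} takes values {(G44, 1), (G90, 5)} — violation
C=M81: row 3 → {B,D} = (G58, 3) ✓
C=M12: row 6 → {B,D} = (G50, 1) ✓
C=M10: row 7 → {B,D} = (G37, 7) ✓
C=M15: row 8 → {B,D} = (G44, 3) ✓
C=M29: row 9 → {B,D} = (G42, 10) ✓
The only C value with inconsistent RHS is C=M38.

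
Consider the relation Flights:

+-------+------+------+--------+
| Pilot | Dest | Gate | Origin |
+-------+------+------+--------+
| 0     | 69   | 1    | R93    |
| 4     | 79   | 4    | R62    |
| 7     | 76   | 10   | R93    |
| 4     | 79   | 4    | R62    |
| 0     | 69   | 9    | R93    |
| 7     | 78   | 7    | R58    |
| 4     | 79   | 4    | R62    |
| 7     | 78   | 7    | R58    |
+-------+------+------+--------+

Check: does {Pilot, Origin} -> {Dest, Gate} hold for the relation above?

(Pilot=0, Origin=R93): 2 rows → {Dest,Gate} takes values {(69, 1), (69, 9)} — violation
(Pilot=4, Origin=R62): 3 rows → {Dest,Gate} = (79, 4), (79, 4), (79, 4) ✓
(Pilot=7, Origin=R93): 1 row → {Dest,Gate} = (76, 10) ✓
(Pilot=7, Origin=R58): 2 rows → {Dest,Gate} = (78, 7), (78, 7) ✓
Two rows agree on {Pilot, Origin} but differ on {Dest, Gate}, so {Pilot, Origin} -> {Dest, Gate} does not hold.

No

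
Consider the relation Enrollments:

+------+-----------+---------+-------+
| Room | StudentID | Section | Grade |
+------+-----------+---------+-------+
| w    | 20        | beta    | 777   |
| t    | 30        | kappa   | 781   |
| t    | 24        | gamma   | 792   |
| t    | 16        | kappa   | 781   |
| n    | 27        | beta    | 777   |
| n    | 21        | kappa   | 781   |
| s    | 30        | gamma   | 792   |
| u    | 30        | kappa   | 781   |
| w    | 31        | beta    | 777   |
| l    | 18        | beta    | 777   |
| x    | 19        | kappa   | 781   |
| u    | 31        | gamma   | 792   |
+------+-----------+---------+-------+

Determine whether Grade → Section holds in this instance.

Yes

Grade=777: 4 rows → Section = beta, beta, beta, beta ✓
Grade=781: 5 rows → Section = kappa, kappa, kappa, kappa, kappa ✓
Grade=792: 3 rows → Section = gamma, gamma, gamma ✓
Every Grade value is associated with a single Section value, so Grade → Section holds.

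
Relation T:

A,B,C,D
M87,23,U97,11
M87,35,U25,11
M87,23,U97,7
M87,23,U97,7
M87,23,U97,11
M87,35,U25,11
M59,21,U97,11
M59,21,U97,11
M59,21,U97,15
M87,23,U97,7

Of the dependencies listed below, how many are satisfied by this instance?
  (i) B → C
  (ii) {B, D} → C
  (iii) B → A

3

(i) B → C: every LHS value maps to a single RHS value — holds.
(ii) {B, D} → C: every LHS value maps to a single RHS value — holds.
(iii) B → A: every LHS value maps to a single RHS value — holds.
3 of the 3 dependencies hold.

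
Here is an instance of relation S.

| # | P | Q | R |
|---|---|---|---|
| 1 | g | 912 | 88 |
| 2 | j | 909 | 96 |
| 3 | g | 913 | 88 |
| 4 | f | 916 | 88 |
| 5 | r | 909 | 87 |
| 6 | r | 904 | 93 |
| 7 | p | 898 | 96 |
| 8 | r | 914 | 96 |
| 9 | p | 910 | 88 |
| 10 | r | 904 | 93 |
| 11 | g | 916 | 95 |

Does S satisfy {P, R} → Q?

No

(P=g, R=88): rows 1, 3 → Q takes values {912, 913} — violation
(P=j, R=96): row 2 → Q = 909 ✓
(P=f, R=88): row 4 → Q = 916 ✓
(P=r, R=87): row 5 → Q = 909 ✓
(P=r, R=93): rows 6, 10 → Q = 904, 904 ✓
(P=p, R=96): row 7 → Q = 898 ✓
(P=r, R=96): row 8 → Q = 914 ✓
(P=p, R=88): row 9 → Q = 910 ✓
(P=g, R=95): row 11 → Q = 916 ✓
Two rows agree on {P, R} but differ on Q, so {P, R} → Q does not hold.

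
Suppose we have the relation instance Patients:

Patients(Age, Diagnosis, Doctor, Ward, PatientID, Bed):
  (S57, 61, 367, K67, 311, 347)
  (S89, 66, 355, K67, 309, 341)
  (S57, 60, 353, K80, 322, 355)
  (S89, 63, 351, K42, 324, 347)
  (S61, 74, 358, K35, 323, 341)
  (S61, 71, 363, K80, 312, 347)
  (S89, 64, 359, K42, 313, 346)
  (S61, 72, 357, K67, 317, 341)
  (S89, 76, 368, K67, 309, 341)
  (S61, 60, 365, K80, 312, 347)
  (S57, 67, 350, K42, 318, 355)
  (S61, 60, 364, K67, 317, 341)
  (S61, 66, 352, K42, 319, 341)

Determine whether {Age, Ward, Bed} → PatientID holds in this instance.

(Age=S57, Ward=K67, Bed=347): 1 row → PatientID = 311 ✓
(Age=S89, Ward=K67, Bed=341): 2 rows → PatientID = 309, 309 ✓
(Age=S57, Ward=K80, Bed=355): 1 row → PatientID = 322 ✓
(Age=S89, Ward=K42, Bed=347): 1 row → PatientID = 324 ✓
(Age=S61, Ward=K35, Bed=341): 1 row → PatientID = 323 ✓
(Age=S61, Ward=K80, Bed=347): 2 rows → PatientID = 312, 312 ✓
(Age=S89, Ward=K42, Bed=346): 1 row → PatientID = 313 ✓
(Age=S61, Ward=K67, Bed=341): 2 rows → PatientID = 317, 317 ✓
(Age=S57, Ward=K42, Bed=355): 1 row → PatientID = 318 ✓
(Age=S61, Ward=K42, Bed=341): 1 row → PatientID = 319 ✓
Every {Age, Ward, Bed} value is associated with a single PatientID value, so {Age, Ward, Bed} → PatientID holds.

Yes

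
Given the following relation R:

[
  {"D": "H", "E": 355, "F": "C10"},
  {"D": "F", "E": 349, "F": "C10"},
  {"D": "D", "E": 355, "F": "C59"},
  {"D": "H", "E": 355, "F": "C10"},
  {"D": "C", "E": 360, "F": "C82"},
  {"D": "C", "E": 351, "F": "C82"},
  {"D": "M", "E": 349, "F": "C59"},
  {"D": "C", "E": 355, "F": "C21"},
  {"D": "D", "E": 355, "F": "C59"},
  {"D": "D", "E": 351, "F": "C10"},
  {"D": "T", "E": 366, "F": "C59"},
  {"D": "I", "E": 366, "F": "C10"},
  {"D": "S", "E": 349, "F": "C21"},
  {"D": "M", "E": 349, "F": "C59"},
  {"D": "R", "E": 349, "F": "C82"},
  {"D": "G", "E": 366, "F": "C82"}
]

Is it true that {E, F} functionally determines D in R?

Yes

(E=355, F=C10): 2 rows → D = H, H ✓
(E=349, F=C10): 1 row → D = F ✓
(E=355, F=C59): 2 rows → D = D, D ✓
(E=360, F=C82): 1 row → D = C ✓
(E=351, F=C82): 1 row → D = C ✓
(E=349, F=C59): 2 rows → D = M, M ✓
(E=355, F=C21): 1 row → D = C ✓
(E=351, F=C10): 1 row → D = D ✓
(E=366, F=C59): 1 row → D = T ✓
(E=366, F=C10): 1 row → D = I ✓
(E=349, F=C21): 1 row → D = S ✓
(E=349, F=C82): 1 row → D = R ✓
(E=366, F=C82): 1 row → D = G ✓
Every {E, F} value is associated with a single D value, so {E, F} → D holds.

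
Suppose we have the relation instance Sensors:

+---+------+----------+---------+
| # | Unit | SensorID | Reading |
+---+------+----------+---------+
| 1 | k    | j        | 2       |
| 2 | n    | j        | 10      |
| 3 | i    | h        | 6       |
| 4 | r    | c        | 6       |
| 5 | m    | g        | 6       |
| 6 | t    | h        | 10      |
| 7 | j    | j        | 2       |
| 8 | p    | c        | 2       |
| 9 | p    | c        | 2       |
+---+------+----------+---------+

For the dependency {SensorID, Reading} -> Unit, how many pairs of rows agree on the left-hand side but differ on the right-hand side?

1

(SensorID=j, Reading=2): violating pairs (1,7) — 1 pair.
(SensorID=c, Reading=2): all 2 rows agree on Unit — 0 pairs.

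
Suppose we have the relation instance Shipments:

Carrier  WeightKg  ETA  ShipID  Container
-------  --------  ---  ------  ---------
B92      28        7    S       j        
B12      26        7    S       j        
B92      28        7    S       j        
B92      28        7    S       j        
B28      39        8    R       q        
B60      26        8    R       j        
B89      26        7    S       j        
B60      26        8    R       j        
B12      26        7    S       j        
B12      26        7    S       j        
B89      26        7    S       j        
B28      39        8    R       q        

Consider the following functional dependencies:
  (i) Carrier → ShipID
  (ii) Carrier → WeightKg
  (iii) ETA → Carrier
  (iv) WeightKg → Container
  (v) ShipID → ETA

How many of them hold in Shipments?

4

(i) Carrier → ShipID: every LHS value maps to a single RHS value — holds.
(ii) Carrier → WeightKg: every LHS value maps to a single RHS value — holds.
(iii) ETA → Carrier: ETA=7: 8 rows → Carrier takes values {B92, B12, B89} — violation; ETA=8: 4 rows → Carrier takes values {B28, B60} — violation — fails.
(iv) WeightKg → Container: every LHS value maps to a single RHS value — holds.
(v) ShipID → ETA: every LHS value maps to a single RHS value — holds.
4 of the 5 dependencies hold.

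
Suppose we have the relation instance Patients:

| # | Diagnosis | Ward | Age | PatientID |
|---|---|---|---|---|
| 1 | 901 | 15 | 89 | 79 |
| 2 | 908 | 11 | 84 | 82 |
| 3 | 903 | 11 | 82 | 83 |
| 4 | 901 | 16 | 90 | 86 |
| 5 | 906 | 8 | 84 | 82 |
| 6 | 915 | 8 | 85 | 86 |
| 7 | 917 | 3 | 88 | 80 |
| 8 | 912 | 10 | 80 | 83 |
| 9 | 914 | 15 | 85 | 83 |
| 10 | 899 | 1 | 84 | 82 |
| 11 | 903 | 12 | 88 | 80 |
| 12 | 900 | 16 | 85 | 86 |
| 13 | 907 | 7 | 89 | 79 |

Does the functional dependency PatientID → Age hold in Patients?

No

PatientID=79: rows 1, 13 → Age = 89, 89 ✓
PatientID=82: rows 2, 5, 10 → Age = 84, 84, 84 ✓
PatientID=83: rows 3, 8, 9 → Age takes values {82, 80, 85} — violation
PatientID=86: rows 4, 6, 12 → Age takes values {90, 85} — violation
PatientID=80: rows 7, 11 → Age = 88, 88 ✓
Two rows agree on PatientID but differ on Age, so PatientID → Age does not hold.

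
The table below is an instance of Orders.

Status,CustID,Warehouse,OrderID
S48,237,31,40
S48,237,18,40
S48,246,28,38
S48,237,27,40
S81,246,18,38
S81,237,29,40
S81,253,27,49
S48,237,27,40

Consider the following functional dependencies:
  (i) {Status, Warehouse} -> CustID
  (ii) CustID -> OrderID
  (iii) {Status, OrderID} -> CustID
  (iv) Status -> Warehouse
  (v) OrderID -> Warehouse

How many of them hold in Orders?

(i) {Status, Warehouse} -> CustID: every LHS value maps to a single RHS value — holds.
(ii) CustID -> OrderID: every LHS value maps to a single RHS value — holds.
(iii) {Status, OrderID} -> CustID: every LHS value maps to a single RHS value — holds.
(iv) Status -> Warehouse: Status=S48: 5 rows → Warehouse takes values {31, 18, 28, 27} — violation; Status=S81: 3 rows → Warehouse takes values {18, 29, 27} — violation — fails.
(v) OrderID -> Warehouse: OrderID=40: 5 rows → Warehouse takes values {31, 18, 27, 29} — violation; OrderID=38: 2 rows → Warehouse takes values {28, 18} — violation — fails.
3 of the 5 dependencies hold.

3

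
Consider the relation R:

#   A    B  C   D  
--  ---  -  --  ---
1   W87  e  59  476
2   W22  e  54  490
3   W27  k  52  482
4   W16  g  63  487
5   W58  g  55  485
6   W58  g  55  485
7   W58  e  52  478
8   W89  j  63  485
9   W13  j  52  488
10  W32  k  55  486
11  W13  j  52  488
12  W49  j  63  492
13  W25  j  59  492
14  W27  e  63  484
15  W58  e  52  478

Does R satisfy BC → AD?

No

(B=e, C=59): row 1 → {A,D} = (W87, 476) ✓
(B=e, C=54): row 2 → {A,D} = (W22, 490) ✓
(B=k, C=52): row 3 → {A,D} = (W27, 482) ✓
(B=g, C=63): row 4 → {A,D} = (W16, 487) ✓
(B=g, C=55): rows 5, 6 → {A,D} = (W58, 485), (W58, 485) ✓
(B=e, C=52): rows 7, 15 → {A,D} = (W58, 478), (W58, 478) ✓
(B=j, C=63): rows 8, 12 → {A,D} takes values {(W89, 485), (W49, 492)} — violation
(B=j, C=52): rows 9, 11 → {A,D} = (W13, 488), (W13, 488) ✓
(B=k, C=55): row 10 → {A,D} = (W32, 486) ✓
(B=j, C=59): row 13 → {A,D} = (W25, 492) ✓
(B=e, C=63): row 14 → {A,D} = (W27, 484) ✓
Two rows agree on BC but differ on AD, so BC → AD does not hold.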